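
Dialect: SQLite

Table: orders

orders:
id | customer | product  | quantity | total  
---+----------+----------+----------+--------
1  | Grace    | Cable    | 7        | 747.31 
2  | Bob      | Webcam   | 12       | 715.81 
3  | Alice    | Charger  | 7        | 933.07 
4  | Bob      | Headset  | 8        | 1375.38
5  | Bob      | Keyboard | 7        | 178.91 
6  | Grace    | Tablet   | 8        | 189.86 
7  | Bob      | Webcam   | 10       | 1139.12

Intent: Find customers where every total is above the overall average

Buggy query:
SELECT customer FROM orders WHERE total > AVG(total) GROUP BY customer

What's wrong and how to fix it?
Bug: AVG() is an aggregate; it can't sit directly in WHERE

Fix: Use a subquery for AVG and a HAVING MIN(...) filter so the condition holds for every row in the group

Corrected query:
SELECT customer FROM orders GROUP BY customer HAVING MIN(total) > (SELECT AVG(total) FROM orders)

Result:
customer
--------
Alice   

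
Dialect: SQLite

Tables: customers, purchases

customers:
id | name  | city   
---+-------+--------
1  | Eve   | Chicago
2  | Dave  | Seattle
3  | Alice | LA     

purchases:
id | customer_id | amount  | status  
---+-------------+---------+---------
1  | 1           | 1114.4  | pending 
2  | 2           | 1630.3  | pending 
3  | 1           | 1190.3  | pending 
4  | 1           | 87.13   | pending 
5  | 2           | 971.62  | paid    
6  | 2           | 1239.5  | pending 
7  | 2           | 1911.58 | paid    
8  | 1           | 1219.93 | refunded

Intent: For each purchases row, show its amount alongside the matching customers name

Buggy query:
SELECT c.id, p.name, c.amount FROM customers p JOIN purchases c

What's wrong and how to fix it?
Bug: JOIN with no ON clause produces a cartesian product; every purchases row pairs with every customers row

Fix: Add ON c.customer_id = p.id to the JOIN

Corrected query:
SELECT c.id, p.name, c.amount FROM customers p JOIN purchases c ON c.customer_id = p.id

Result:
id | name | amount 
---+------+--------
1  | Eve  | 1114.4 
2  | Dave | 1630.3 
3  | Eve  | 1190.3 
4  | Eve  | 87.13  
5  | Dave | 971.62 
6  | Dave | 1239.5 
7  | Dave | 1911.58
8  | Eve  | 1219.93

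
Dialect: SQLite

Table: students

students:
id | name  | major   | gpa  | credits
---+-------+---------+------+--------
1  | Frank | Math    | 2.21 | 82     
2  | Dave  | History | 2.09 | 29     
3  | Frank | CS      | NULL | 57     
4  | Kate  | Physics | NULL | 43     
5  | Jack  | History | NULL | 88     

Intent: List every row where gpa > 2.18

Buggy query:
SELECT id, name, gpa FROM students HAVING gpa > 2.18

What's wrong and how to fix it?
Bug: HAVING filters the output of aggregation, but this query has no GROUP BY and no aggregate functions, so SQLite rejects it (HAVING clause on a non-aggregate query); the condition here is per row

Fix: Use WHERE for row-level filtering

Corrected query:
SELECT id, name, gpa FROM students WHERE gpa > 2.18

Result:
id | name  | gpa 
---+-------+-----
1  | Frank | 2.21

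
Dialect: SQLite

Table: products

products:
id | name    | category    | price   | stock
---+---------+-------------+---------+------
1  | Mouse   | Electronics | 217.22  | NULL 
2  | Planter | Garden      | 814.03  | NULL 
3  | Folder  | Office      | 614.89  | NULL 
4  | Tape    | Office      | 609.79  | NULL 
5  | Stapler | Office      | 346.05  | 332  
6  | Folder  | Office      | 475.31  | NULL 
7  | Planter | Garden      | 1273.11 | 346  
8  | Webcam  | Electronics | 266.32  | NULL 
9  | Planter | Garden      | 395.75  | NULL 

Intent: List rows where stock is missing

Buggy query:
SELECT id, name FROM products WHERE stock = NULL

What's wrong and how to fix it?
Bug: Comparing to NULL with '=' never matches; NULL = NULL is unknown, not true

Fix: Use IS NULL to test for NULL

Corrected query:
SELECT id, name FROM products WHERE stock IS NULL

Result:
id | name   
---+--------
1  | Mouse  
2  | Planter
3  | Folder 
4  | Tape   
6  | Folder 
8  | Webcam 
9  | Planter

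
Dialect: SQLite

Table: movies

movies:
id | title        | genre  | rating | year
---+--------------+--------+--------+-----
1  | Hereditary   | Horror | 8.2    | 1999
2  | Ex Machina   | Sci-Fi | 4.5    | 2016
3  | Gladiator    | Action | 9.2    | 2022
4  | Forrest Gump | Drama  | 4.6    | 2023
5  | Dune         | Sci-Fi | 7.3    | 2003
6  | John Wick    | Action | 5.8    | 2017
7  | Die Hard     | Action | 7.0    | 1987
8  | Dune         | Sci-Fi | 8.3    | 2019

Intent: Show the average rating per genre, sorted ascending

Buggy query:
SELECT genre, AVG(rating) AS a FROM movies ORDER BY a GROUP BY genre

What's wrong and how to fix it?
Bug: ORDER BY appears before GROUP BY; SQL clause order requires GROUP BY first

Fix: Move ORDER BY to the end, after GROUP BY

Corrected query:
SELECT genre, AVG(rating) AS a FROM movies GROUP BY genre ORDER BY a

Result:
genre  | a       
-------+---------
Drama  | 4.6     
Sci-Fi | 6.7     
Action | 7.333333
Horror | 8.2     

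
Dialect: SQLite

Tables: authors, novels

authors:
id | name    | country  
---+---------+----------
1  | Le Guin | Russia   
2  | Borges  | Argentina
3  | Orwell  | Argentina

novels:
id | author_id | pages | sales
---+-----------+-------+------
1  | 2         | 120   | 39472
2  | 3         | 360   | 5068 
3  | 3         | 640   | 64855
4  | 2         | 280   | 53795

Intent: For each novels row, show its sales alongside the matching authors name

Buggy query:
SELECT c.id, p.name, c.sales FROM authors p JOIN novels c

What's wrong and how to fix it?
Bug: Missing join condition: each novels row is matched to all authors rows instead of just its own

Fix: Specify the join condition linking the foreign key to the parent id

Corrected query:
SELECT c.id, p.name, c.sales FROM authors p JOIN novels c ON c.author_id = p.id

Result:
id | name   | sales
---+--------+------
1  | Borges | 39472
2  | Orwell | 5068 
3  | Orwell | 64855
4  | Borges | 53795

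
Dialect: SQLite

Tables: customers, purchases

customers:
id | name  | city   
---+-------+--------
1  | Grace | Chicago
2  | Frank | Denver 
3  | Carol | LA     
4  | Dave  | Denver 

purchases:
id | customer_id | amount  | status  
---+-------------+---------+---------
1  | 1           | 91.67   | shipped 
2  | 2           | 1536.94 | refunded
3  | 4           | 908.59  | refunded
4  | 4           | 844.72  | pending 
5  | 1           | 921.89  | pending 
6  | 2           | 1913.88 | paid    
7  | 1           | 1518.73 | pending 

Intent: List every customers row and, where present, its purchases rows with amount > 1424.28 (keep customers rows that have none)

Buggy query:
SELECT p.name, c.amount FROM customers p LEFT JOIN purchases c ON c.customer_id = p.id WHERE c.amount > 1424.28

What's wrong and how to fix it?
Bug: Filtering c.amount in WHERE discards the NULL rows produced by LEFT JOIN, turning it into an inner join

Fix: Move the right-table condition into the ON clause so unmatched parents are kept

Corrected query:
SELECT p.name, c.amount FROM customers p LEFT JOIN purchases c ON c.customer_id = p.id AND c.amount > 1424.28

Result:
name  | amount 
------+--------
Grace | 1518.73
Frank | 1536.94
Frank | 1913.88
Carol | NULL   
Dave  | NULL   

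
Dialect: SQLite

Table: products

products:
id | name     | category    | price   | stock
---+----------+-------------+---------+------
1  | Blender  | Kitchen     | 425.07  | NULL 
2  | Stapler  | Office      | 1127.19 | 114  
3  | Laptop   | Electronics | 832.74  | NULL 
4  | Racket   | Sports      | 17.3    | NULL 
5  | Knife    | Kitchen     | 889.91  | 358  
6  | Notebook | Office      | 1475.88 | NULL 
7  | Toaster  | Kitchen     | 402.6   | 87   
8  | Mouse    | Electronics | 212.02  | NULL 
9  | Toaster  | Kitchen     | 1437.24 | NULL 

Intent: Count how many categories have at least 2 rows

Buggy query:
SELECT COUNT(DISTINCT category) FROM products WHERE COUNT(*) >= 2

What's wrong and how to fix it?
Bug: COUNT(*) cannot appear in WHERE; the per-group count doesn't exist yet

Fix: Use a subquery that GROUPs and filters with HAVING, then count its rows

Corrected query:
SELECT COUNT(*) FROM (SELECT category FROM products GROUP BY category HAVING COUNT(*) >= 2)

Result:
COUNT(*)
--------
3       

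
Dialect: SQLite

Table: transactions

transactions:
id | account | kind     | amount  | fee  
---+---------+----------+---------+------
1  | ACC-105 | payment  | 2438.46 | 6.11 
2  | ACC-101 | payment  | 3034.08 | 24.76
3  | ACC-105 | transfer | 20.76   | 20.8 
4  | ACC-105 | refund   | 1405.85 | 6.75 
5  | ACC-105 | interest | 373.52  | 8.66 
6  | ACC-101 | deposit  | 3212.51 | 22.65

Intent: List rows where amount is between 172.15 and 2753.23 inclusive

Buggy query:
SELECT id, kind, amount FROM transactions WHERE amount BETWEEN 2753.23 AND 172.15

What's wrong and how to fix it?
Bug: The bounds are reversed; BETWEEN a AND b requires a <= b to match anything

Fix: Write BETWEEN 172.15 AND 2753.23

Corrected query:
SELECT id, kind, amount FROM transactions WHERE amount BETWEEN 172.15 AND 2753.23

Result:
id | kind     | amount 
---+----------+--------
1  | payment  | 2438.46
4  | refund   | 1405.85
5  | interest | 373.52 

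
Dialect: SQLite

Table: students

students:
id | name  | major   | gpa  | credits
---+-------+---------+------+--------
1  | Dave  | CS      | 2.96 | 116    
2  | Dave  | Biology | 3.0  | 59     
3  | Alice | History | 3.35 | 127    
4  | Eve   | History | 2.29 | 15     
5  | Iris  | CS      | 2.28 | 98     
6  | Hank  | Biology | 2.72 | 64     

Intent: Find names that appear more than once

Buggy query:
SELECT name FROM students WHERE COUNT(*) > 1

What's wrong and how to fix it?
Bug: WHERE can't reference COUNT(*); aggregates are computed after WHERE

Fix: Group first, then use HAVING for the count condition

Corrected query:
SELECT name FROM students GROUP BY name HAVING COUNT(*) > 1

Result:
name
----
Dave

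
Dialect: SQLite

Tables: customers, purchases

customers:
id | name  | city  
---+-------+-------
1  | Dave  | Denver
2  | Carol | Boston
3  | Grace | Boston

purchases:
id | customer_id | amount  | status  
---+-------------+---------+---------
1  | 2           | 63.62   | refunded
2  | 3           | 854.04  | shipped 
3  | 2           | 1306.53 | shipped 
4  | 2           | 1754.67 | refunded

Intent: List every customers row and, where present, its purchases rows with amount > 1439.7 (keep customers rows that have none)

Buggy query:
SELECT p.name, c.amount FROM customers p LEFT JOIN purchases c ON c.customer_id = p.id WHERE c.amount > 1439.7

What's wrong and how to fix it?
Bug: A WHERE condition on the right-hand table after LEFT JOIN drops unmatched parents

Fix: Move the right-table condition into the ON clause so unmatched parents are kept

Corrected query:
SELECT p.name, c.amount FROM customers p LEFT JOIN purchases c ON c.customer_id = p.id AND c.amount > 1439.7

Result:
name  | amount 
------+--------
Dave  | NULL   
Carol | 1754.67
Grace | NULL   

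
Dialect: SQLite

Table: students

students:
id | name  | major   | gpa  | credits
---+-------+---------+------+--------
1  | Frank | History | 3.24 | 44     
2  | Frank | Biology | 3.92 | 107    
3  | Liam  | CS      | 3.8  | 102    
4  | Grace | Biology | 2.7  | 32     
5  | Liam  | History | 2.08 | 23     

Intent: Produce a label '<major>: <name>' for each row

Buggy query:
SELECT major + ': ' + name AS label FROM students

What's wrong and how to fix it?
Bug: SQLite uses || for string concatenation; + coerces text to numbers (yielding 0)

Fix: Replace + with || to concatenate text

Corrected query:
SELECT major || ': ' || name AS label FROM students

Result:
label         
--------------
History: Frank
Biology: Frank
CS: Liam      
Biology: Grace
History: Liam 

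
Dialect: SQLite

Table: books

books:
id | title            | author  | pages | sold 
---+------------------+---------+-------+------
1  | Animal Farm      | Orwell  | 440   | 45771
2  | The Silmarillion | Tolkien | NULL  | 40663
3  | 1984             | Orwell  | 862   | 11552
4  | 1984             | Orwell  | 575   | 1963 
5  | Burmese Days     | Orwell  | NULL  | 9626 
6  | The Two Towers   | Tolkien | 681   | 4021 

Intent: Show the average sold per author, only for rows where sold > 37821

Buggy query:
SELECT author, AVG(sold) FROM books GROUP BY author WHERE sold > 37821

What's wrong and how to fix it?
Bug: Row-level WHERE must come before GROUP BY in the clause order

Fix: Place WHERE between FROM and GROUP BY

Corrected query:
SELECT author, AVG(sold) FROM books WHERE sold > 37821 GROUP BY author

Result:
author  | AVG(sold)
--------+----------
Orwell  | 45771    
Tolkien | 40663    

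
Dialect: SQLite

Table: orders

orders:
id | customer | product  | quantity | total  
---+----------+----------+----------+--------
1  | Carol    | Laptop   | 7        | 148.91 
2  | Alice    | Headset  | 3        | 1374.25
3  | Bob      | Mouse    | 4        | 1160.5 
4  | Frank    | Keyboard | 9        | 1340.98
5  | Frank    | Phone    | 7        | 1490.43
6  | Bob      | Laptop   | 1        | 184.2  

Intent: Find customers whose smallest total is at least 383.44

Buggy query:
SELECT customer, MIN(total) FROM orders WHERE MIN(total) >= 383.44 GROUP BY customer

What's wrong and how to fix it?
Bug: Aggregates like MIN are computed per group after WHERE runs

Fix: Use HAVING for the per-group MIN condition

Corrected query:
SELECT customer, MIN(total) FROM orders GROUP BY customer HAVING MIN(total) >= 383.44

Result:
customer | MIN(total)
---------+-----------
Alice    | 1374.25   
Frank    | 1340.98   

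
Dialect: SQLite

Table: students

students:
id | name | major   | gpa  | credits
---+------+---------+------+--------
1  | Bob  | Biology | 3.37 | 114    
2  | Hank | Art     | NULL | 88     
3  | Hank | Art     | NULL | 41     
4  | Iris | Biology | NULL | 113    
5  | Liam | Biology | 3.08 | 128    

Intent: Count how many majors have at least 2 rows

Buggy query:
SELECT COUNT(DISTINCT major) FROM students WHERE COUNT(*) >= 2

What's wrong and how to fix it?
Bug: WHERE filters individual rows, not groups, so a group-level COUNT is invalid there

Fix: Use a subquery that GROUPs and filters with HAVING, then count its rows

Corrected query:
SELECT COUNT(*) FROM (SELECT major FROM students GROUP BY major HAVING COUNT(*) >= 2)

Result:
COUNT(*)
--------
2       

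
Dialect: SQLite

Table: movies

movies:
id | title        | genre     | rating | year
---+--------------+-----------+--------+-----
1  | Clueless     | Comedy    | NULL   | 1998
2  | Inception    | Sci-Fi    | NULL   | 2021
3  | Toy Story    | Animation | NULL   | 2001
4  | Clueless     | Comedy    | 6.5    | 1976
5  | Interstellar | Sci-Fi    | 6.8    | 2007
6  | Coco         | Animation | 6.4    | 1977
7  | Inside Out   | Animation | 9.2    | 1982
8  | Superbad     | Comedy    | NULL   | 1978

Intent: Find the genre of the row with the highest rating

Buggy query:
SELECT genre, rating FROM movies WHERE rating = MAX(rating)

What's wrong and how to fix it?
Bug: MAX(rating) is an aggregate and cannot be used directly in WHERE

Fix: Use a subquery: WHERE rating = (SELECT MAX(rating) FROM movies)

Corrected query:
SELECT genre, rating FROM movies WHERE rating = (SELECT MAX(rating) FROM movies)

Result:
genre     | rating
----------+-------
Animation | 9.2   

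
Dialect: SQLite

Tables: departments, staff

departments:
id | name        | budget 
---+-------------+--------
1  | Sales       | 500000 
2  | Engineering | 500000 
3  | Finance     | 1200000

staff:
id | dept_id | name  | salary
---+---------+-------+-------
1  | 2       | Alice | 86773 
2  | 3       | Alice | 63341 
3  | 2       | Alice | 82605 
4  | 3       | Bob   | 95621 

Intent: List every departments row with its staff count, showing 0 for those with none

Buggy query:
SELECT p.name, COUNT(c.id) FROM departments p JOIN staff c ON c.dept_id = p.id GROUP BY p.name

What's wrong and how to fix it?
Bug: INNER JOIN drops departments rows that have no matching staff rows

Fix: Switch to LEFT JOIN to retain unmatched parent rows

Corrected query:
SELECT p.name, COUNT(c.id) FROM departments p LEFT JOIN staff c ON c.dept_id = p.id GROUP BY p.name

Result:
name        | COUNT(c.id)
------------+------------
Engineering | 2          
Finance     | 2          
Sales       | 0          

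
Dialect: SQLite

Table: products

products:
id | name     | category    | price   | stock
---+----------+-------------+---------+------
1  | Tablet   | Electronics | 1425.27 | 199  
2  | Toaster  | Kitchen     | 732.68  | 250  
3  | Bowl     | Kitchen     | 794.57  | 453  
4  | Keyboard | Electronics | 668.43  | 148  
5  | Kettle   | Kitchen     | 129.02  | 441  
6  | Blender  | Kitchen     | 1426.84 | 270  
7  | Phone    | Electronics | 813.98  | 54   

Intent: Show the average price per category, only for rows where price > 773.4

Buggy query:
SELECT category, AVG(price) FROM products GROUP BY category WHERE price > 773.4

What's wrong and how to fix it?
Bug: Row-level WHERE must come before GROUP BY in the clause order

Fix: Move the WHERE clause before GROUP BY

Corrected query:
SELECT category, AVG(price) FROM products WHERE price > 773.4 GROUP BY category

Result:
category    | AVG(price)
------------+-----------
Electronics | 1119.625  
Kitchen     | 1110.705  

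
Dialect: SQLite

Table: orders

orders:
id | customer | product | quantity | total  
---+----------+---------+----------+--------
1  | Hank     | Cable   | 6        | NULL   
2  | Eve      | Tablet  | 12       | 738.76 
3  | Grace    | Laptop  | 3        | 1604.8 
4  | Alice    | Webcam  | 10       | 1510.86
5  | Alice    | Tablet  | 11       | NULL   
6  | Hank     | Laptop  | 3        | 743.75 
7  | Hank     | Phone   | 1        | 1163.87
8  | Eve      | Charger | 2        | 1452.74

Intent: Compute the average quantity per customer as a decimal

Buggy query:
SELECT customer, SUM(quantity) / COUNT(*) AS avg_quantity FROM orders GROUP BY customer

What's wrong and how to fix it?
Bug: Both operands are integers, so '/' performs integer division and truncates

Fix: Cast one side to REAL so the division keeps the fractional part

Corrected query:
SELECT customer, SUM(quantity) * 1.0 / COUNT(*) AS avg_quantity FROM orders GROUP BY customer

Result:
customer | avg_quantity
---------+-------------
Alice    | 10.5        
Eve      | 7           
Grace    | 3           
Hank     | 3.333333    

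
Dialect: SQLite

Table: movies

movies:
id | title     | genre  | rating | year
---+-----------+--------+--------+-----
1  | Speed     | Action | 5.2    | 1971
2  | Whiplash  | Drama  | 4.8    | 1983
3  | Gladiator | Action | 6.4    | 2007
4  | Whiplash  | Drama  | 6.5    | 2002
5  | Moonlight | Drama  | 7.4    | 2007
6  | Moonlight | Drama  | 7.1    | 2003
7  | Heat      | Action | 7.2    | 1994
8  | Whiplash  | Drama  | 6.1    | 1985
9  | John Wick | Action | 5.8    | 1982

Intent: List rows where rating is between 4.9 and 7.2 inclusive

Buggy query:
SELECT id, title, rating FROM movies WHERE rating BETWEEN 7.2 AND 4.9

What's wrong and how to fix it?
Bug: The bounds are reversed; BETWEEN a AND b requires a <= b to match anything

Fix: Swap the bounds so the smaller value comes first

Corrected query:
SELECT id, title, rating FROM movies WHERE rating BETWEEN 4.9 AND 7.2

Result:
id | title     | rating
---+-----------+-------
1  | Speed     | 5.2   
3  | Gladiator | 6.4   
4  | Whiplash  | 6.5   
6  | Moonlight | 7.1   
7  | Heat      | 7.2   
8  | Whiplash  | 6.1   
9  | John Wick | 5.8   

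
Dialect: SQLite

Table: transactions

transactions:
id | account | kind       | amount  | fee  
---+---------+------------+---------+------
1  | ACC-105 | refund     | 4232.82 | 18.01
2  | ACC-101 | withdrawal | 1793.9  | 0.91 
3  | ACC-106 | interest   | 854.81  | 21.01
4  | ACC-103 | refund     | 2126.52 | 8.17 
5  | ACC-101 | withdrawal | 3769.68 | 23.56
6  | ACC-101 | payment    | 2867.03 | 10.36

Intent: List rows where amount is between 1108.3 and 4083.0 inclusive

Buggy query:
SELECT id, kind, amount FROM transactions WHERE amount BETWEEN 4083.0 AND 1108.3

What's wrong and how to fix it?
Bug: The bounds are reversed; BETWEEN a AND b requires a <= b to match anything

Fix: Swap the bounds so the smaller value comes first

Corrected query:
SELECT id, kind, amount FROM transactions WHERE amount BETWEEN 1108.3 AND 4083.0

Result:
id | kind       | amount 
---+------------+--------
2  | withdrawal | 1793.9 
4  | refund     | 2126.52
5  | withdrawal | 3769.68
6  | payment    | 2867.03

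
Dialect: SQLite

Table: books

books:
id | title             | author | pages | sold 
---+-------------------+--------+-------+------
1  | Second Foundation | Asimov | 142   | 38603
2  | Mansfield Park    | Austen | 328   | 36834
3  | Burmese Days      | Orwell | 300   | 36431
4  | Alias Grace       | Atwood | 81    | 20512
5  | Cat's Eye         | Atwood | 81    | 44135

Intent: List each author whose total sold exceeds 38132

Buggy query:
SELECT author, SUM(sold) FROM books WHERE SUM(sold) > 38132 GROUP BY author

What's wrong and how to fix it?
Bug: Aggregate functions cannot appear in a WHERE clause

Fix: Move the aggregate condition to a HAVING clause

Corrected query:
SELECT author, SUM(sold) FROM books GROUP BY author HAVING SUM(sold) > 38132

Result:
author | SUM(sold)
-------+----------
Asimov | 38603    
Atwood | 64647    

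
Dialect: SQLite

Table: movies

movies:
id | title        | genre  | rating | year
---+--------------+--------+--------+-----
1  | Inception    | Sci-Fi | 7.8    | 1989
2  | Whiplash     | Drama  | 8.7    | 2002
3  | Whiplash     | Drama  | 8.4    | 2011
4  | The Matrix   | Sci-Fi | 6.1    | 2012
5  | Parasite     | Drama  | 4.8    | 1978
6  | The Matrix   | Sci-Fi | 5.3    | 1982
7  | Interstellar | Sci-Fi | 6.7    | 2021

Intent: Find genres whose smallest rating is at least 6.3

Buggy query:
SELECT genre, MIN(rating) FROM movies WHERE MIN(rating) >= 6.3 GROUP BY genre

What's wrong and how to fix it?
Bug: MIN() in WHERE is a misuse of aggregate

Fix: Replace WHERE with HAVING after the GROUP BY

Corrected query:
SELECT genre, MIN(rating) FROM movies GROUP BY genre HAVING MIN(rating) >= 6.3

Result:
(no rows)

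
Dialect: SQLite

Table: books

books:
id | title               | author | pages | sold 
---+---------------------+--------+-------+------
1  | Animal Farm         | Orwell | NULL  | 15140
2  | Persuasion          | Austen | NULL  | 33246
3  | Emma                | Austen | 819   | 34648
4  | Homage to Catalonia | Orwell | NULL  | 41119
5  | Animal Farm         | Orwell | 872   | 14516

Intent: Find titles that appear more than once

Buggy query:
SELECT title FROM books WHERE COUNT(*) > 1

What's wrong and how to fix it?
Bug: WHERE can't reference COUNT(*); aggregates are computed after WHERE

Fix: GROUP BY title, then filter groups with HAVING COUNT(*) > 1

Corrected query:
SELECT title FROM books GROUP BY title HAVING COUNT(*) > 1

Result:
title      
-----------
Animal Farm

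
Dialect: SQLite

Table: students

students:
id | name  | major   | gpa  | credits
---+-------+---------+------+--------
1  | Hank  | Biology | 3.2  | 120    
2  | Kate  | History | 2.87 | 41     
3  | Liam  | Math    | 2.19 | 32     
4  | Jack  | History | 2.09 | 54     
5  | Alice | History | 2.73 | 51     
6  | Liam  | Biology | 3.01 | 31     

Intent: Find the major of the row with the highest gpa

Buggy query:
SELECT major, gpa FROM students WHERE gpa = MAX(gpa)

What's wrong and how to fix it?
Bug: WHERE is evaluated per row; an aggregate over the whole table isn't defined there

Fix: Use a subquery: WHERE gpa = (SELECT MAX(gpa) FROM students)

Corrected query:
SELECT major, gpa FROM students WHERE gpa = (SELECT MAX(gpa) FROM students)

Result:
major   | gpa
--------+----
Biology | 3.2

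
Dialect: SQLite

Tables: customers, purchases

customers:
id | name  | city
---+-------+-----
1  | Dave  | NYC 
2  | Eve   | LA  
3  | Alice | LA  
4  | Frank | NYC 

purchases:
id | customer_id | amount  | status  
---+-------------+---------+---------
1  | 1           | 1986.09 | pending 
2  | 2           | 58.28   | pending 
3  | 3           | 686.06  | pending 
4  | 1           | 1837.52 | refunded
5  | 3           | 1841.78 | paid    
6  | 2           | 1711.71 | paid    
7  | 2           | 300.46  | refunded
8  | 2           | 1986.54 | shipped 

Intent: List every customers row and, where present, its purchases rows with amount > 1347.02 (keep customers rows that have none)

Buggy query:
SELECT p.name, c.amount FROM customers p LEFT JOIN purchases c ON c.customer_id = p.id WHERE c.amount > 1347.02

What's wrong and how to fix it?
Bug: A WHERE condition on the right-hand table after LEFT JOIN drops unmatched parents

Fix: Move the right-table condition into the ON clause so unmatched parents are kept

Corrected query:
SELECT p.name, c.amount FROM customers p LEFT JOIN purchases c ON c.customer_id = p.id AND c.amount > 1347.02

Result:
name  | amount 
------+--------
Dave  | 1837.52
Dave  | 1986.09
Eve   | 1711.71
Eve   | 1986.54
Alice | 1841.78
Frank | NULL   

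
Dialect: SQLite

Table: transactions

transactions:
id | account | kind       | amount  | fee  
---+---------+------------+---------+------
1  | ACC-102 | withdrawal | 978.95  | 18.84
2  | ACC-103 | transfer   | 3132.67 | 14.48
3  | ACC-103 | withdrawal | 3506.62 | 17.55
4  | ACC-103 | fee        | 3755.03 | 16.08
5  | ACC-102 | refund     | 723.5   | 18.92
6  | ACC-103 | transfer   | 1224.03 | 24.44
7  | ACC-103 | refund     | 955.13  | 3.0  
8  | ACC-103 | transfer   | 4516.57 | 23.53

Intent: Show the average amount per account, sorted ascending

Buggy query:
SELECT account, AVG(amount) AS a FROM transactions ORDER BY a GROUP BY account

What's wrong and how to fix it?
Bug: GROUP BY must precede ORDER BY

Fix: Move ORDER BY to the end, after GROUP BY

Corrected query:
SELECT account, AVG(amount) AS a FROM transactions GROUP BY account ORDER BY a

Result:
account | a          
--------+------------
ACC-102 | 851.225    
ACC-103 | 2848.341667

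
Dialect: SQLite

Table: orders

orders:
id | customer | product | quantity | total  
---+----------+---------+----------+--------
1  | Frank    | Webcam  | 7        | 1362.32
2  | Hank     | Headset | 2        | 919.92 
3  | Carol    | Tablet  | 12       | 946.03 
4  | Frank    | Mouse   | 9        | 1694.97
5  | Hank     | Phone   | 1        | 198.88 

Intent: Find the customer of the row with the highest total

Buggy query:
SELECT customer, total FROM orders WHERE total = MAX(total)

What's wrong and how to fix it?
Bug: MAX(total) is an aggregate and cannot be used directly in WHERE

Fix: Use a subquery: WHERE total = (SELECT MAX(total) FROM orders)

Corrected query:
SELECT customer, total FROM orders WHERE total = (SELECT MAX(total) FROM orders)

Result:
customer | total  
---------+--------
Frank    | 1694.97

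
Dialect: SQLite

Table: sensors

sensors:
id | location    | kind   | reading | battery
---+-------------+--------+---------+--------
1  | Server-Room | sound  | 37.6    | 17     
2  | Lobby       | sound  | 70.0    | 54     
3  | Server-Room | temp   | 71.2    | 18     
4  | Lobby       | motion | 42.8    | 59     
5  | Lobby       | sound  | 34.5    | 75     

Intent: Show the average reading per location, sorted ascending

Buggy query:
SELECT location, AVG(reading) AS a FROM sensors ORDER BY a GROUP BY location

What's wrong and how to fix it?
Bug: ORDER BY appears before GROUP BY; SQL clause order requires GROUP BY first

Fix: Move ORDER BY to the end, after GROUP BY

Corrected query:
SELECT location, AVG(reading) AS a FROM sensors GROUP BY location ORDER BY a

Result:
location    | a   
------------+-----
Lobby       | 49.1
Server-Room | 54.4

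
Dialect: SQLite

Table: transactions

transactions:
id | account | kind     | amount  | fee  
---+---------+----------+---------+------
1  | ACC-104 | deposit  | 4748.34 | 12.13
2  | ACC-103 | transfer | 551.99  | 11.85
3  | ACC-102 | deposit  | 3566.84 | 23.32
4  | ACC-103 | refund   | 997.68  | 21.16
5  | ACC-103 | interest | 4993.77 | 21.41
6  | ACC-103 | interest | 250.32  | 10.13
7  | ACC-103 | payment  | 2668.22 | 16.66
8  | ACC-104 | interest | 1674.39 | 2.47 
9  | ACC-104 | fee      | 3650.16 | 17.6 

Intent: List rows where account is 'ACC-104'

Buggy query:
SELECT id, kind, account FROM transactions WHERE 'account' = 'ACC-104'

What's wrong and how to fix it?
Bug: Single quotes denote string literals in SQL; the column name is being compared as a constant string

Fix: Reference the column as account without single quotes

Corrected query:
SELECT id, kind, account FROM transactions WHERE account = 'ACC-104'

Result:
id | kind     | account
---+----------+--------
1  | deposit  | ACC-104
8  | interest | ACC-104
9  | fee      | ACC-104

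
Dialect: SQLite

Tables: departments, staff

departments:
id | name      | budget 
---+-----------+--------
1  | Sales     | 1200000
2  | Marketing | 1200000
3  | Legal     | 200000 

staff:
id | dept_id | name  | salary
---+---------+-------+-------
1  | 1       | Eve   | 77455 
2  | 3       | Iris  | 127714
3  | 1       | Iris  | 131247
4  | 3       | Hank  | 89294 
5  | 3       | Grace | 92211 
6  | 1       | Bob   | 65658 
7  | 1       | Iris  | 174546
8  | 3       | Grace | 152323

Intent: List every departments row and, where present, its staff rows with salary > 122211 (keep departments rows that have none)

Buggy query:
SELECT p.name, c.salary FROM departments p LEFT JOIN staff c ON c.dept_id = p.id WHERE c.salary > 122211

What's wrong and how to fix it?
Bug: A WHERE condition on the right-hand table after LEFT JOIN drops unmatched parents

Fix: Put 'c.salary > 122211' in the JOIN's ON clause instead of WHERE

Corrected query:
SELECT p.name, c.salary FROM departments p LEFT JOIN staff c ON c.dept_id = p.id AND c.salary > 122211

Result:
name      | salary
----------+-------
Sales     | 131247
Sales     | 174546
Marketing | NULL  
Legal     | 127714
Legal     | 152323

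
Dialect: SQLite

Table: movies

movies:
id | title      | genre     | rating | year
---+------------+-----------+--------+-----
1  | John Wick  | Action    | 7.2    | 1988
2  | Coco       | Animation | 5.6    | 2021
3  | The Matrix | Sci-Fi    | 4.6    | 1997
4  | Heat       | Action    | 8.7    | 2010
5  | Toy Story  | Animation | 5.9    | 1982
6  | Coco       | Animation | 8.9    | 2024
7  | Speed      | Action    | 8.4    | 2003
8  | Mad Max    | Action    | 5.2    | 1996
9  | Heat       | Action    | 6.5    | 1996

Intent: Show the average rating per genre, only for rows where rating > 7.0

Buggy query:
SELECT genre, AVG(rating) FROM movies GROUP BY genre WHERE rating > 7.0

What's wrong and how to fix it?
Bug: Row-level WHERE must come before GROUP BY in the clause order

Fix: Place WHERE between FROM and GROUP BY

Corrected query:
SELECT genre, AVG(rating) FROM movies WHERE rating > 7.0 GROUP BY genre

Result:
genre     | AVG(rating)
----------+------------
Action    | 8.1        
Animation | 8.9        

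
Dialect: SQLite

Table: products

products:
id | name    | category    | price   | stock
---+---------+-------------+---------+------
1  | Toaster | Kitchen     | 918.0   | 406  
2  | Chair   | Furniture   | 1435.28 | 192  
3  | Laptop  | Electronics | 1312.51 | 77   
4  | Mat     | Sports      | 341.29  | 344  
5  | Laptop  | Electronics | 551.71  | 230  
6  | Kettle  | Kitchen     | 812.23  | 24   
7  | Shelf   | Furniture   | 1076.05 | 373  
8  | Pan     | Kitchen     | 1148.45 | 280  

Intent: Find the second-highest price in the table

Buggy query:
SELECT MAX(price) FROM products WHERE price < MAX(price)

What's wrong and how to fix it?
Bug: MAX(price) on the right of the comparison is an aggregate-in-WHERE error

Fix: Compute the overall MAX in a subquery, then take MAX of rows below it

Corrected query:
SELECT MAX(price) FROM products WHERE price < (SELECT MAX(price) FROM products)

Result:
MAX(price)
----------
1312.51   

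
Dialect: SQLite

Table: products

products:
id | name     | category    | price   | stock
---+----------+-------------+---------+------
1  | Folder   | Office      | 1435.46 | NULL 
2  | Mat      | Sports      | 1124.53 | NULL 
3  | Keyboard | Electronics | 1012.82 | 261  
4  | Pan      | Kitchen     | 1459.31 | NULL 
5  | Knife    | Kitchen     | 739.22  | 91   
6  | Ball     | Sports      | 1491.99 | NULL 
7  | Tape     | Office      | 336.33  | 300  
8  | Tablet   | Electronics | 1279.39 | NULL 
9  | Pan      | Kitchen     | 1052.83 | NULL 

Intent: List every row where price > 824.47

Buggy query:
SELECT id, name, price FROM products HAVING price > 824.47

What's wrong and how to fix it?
Bug: This is a non-aggregate query (no GROUP BY, no aggregates), so in SQLite the HAVING clause is invalid here; a row-level condition belongs in WHERE

Fix: Use WHERE for row-level filtering

Corrected query:
SELECT id, name, price FROM products WHERE price > 824.47

Result:
id | name     | price  
---+----------+--------
1  | Folder   | 1435.46
2  | Mat      | 1124.53
3  | Keyboard | 1012.82
4  | Pan      | 1459.31
6  | Ball     | 1491.99
8  | Tablet   | 1279.39
9  | Pan      | 1052.83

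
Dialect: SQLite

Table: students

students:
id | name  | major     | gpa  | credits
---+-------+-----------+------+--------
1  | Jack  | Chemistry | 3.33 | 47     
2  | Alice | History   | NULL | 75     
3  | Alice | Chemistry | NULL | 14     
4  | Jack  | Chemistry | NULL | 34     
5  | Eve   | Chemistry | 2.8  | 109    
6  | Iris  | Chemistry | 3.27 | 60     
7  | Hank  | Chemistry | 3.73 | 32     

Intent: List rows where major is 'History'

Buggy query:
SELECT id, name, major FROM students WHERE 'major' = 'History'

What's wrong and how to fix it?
Bug: 'major' in single quotes is a string literal, not the column; the comparison is literal-vs-literal and never true

Fix: Reference the column as major without single quotes

Corrected query:
SELECT id, name, major FROM students WHERE major = 'History'

Result:
id | name  | major  
---+-------+--------
2  | Alice | History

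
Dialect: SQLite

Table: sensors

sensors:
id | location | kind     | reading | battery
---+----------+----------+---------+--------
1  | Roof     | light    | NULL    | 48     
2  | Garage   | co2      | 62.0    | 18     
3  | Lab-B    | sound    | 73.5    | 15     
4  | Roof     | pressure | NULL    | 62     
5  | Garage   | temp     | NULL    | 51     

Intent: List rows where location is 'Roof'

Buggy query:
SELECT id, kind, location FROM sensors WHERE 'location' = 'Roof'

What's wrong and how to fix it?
Bug: 'location' in single quotes is a string literal, not the column; the comparison is literal-vs-literal and never true

Fix: Remove the quotes around the column name (or use double quotes for an identifier)

Corrected query:
SELECT id, kind, location FROM sensors WHERE location = 'Roof'

Result:
id | kind     | location
---+----------+---------
1  | light    | Roof    
4  | pressure | Roof    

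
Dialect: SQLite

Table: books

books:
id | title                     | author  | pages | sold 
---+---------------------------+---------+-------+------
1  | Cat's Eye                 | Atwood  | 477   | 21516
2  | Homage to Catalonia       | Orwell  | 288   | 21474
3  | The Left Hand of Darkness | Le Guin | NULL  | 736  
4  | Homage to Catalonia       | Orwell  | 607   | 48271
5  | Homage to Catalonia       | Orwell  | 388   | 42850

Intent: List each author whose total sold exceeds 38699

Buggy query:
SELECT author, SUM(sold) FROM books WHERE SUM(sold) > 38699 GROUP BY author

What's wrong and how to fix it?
Bug: Aggregate functions cannot appear in a WHERE clause

Fix: Move the aggregate condition to a HAVING clause

Corrected query:
SELECT author, SUM(sold) FROM books GROUP BY author HAVING SUM(sold) > 38699

Result:
author | SUM(sold)
-------+----------
Orwell | 112595   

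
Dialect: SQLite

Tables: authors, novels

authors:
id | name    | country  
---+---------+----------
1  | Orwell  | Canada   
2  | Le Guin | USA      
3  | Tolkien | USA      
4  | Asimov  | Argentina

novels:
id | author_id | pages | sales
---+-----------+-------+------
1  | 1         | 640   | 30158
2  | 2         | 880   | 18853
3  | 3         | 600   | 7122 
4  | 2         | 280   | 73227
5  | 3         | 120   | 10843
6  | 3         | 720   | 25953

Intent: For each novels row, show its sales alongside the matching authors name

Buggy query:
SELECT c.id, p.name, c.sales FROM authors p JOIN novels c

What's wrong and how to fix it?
Bug: Missing join condition: each novels row is matched to all authors rows instead of just its own

Fix: Specify the join condition linking the foreign key to the parent id

Corrected query:
SELECT c.id, p.name, c.sales FROM authors p JOIN novels c ON c.author_id = p.id

Result:
id | name    | sales
---+---------+------
1  | Orwell  | 30158
2  | Le Guin | 18853
3  | Tolkien | 7122 
4  | Le Guin | 73227
5  | Tolkien | 10843
6  | Tolkien | 25953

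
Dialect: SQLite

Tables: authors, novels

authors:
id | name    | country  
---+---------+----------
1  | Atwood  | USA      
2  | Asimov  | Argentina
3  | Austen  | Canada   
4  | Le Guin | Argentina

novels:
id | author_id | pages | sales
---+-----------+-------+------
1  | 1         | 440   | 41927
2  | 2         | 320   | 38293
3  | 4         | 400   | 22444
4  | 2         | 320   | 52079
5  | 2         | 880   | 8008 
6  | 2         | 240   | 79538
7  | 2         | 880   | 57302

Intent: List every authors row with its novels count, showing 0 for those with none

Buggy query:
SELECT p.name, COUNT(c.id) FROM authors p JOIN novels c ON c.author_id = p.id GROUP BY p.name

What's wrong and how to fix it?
Bug: INNER JOIN drops authors rows that have no matching novels rows

Fix: Switch to LEFT JOIN to retain unmatched parent rows

Corrected query:
SELECT p.name, COUNT(c.id) FROM authors p LEFT JOIN novels c ON c.author_id = p.id GROUP BY p.name

Result:
name    | COUNT(c.id)
--------+------------
Asimov  | 5          
Atwood  | 1          
Austen  | 0          
Le Guin | 1          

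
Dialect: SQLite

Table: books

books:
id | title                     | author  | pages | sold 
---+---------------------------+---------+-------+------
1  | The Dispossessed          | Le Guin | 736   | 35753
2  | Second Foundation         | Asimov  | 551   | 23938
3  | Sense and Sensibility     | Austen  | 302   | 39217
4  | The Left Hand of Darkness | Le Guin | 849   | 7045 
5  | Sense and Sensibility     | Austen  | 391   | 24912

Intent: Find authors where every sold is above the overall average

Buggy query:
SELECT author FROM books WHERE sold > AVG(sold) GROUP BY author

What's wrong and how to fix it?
Bug: WHERE evaluates per row before aggregation, so AVG() is unavailable

Fix: Compute the overall average in a scalar subquery and compare each group's MIN against it in HAVING

Corrected query:
SELECT author FROM books GROUP BY author HAVING MIN(sold) > (SELECT AVG(sold) FROM books)

Result:
(no rows)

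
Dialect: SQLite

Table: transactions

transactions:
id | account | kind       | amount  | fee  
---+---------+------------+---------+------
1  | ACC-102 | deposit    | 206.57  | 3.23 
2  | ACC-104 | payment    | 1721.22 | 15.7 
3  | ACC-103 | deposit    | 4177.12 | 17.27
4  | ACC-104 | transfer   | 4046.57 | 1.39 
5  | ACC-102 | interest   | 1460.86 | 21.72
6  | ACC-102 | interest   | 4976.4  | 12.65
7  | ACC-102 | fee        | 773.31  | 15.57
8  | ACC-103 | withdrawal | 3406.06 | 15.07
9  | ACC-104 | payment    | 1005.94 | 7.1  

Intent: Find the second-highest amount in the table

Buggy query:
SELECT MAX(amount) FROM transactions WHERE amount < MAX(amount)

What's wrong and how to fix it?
Bug: The inner MAX is an aggregate inside WHERE, which is not allowed

Fix: Compute the overall MAX in a subquery, then take MAX of rows below it

Corrected query:
SELECT MAX(amount) FROM transactions WHERE amount < (SELECT MAX(amount) FROM transactions)

Result:
MAX(amount)
-----------
4177.12    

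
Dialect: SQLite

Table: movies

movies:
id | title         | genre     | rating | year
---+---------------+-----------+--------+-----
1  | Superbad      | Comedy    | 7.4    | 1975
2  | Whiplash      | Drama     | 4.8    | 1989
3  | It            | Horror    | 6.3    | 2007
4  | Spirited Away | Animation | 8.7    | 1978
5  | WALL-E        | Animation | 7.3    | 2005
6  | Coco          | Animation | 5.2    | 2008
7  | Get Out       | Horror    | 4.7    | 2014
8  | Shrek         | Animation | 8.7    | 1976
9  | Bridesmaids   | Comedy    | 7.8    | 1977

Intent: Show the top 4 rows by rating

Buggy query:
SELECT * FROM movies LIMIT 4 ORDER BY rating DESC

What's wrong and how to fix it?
Bug: LIMIT must come after ORDER BY

Fix: Sort with ORDER BY, then apply LIMIT

Corrected query:
SELECT * FROM movies ORDER BY rating DESC LIMIT 4

Result:
id | title         | genre     | rating | year
---+---------------+-----------+--------+-----
4  | Spirited Away | Animation | 8.7    | 1978
8  | Shrek         | Animation | 8.7    | 1976
9  | Bridesmaids   | Comedy    | 7.8    | 1977
1  | Superbad      | Comedy    | 7.4    | 1975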